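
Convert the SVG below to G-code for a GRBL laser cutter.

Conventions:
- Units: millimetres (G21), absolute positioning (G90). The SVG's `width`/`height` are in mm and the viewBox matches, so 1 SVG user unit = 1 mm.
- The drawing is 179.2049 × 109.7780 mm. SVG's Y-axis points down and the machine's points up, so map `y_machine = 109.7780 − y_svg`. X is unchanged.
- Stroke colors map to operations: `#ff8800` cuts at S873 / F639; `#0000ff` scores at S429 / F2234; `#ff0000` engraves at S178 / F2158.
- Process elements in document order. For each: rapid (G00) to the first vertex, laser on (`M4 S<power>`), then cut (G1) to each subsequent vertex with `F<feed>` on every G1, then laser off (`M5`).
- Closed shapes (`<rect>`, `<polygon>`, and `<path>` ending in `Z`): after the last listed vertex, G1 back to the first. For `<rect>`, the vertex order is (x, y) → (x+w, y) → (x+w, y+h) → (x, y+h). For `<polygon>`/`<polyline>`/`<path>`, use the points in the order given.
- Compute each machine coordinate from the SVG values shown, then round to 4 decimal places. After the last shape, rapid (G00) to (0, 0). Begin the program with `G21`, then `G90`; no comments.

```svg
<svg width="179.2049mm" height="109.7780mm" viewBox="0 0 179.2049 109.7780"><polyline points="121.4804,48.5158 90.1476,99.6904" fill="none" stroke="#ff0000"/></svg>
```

Since the viewBox matches the mm dimensions, user units are millimetres directly. The only transform is the Y-flip y_m = 109.7780 − y_svg.

Shape 1 is a line segment drawn with `<polyline>`. Its stroke #ff0000 means engrave at S178, F2158. After flipping Y the toolpath is (121.4804,61.2622) → (90.1476,10.0876).

G21
G90
G00 X121.4804 Y61.2622
M4 S178
G1 X90.1476 Y10.0876 F2158
M5
G00 X0.0000 Y0.0000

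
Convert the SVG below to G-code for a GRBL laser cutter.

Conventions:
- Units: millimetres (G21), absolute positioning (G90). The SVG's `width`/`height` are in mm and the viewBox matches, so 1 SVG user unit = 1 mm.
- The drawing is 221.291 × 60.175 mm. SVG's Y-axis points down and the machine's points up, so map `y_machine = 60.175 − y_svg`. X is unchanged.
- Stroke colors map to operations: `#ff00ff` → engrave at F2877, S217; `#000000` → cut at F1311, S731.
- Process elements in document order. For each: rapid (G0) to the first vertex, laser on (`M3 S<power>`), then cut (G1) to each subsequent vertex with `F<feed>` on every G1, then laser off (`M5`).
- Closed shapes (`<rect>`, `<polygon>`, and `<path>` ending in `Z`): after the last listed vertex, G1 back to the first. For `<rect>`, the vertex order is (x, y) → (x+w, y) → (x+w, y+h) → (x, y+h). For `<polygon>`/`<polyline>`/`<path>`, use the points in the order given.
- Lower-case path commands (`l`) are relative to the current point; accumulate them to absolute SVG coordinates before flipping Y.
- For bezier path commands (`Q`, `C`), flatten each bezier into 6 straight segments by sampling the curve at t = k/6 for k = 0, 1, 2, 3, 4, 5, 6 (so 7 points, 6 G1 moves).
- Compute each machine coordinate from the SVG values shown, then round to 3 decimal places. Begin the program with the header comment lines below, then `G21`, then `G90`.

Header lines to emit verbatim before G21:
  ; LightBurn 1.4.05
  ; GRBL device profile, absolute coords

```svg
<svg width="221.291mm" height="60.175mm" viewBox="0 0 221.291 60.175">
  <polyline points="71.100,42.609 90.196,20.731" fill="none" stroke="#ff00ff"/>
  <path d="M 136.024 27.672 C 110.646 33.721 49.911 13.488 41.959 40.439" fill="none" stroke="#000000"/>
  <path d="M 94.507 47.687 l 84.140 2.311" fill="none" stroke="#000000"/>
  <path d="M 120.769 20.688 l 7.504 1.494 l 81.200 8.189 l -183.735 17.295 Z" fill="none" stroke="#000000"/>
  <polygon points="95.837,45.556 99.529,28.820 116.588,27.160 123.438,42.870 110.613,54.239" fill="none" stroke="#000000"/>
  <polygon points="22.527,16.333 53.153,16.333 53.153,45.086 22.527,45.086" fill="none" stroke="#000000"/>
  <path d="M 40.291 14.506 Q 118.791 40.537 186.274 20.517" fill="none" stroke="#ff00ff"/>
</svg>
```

Since the viewBox matches the mm dimensions, user units are millimetres directly. The only transform is the Y-flip y_m = 60.175 − y_svg.

Shape 1 is a line segment drawn with `<polyline>`. Its stroke #ff00ff means engrave at S217, F2877. After flipping Y the toolpath is (71.100,17.566) → (90.196,39.444).

Shape 2 is a cubic bezier drawn with `<path>`. Its stroke #000000 means cut at S731, F1311. After flipping Y the toolpath is (136.024,32.503) → (120.797,31.329) → (102.125,32.494) → (82.457,33.958) → (64.241,33.680) → (49.926,29.620) → (41.959,19.736).

Shape 3 is a line segment drawn with `<path>`. Its stroke #000000 means cut at S731, F1311. After flipping Y the toolpath is (94.507,12.488) → (178.647,10.177).

Shape 4 is a closed polygon drawn with `<path>`. Its stroke #000000 means cut at S731, F1311. After flipping Y the toolpath is (120.769,39.487) → (128.273,37.993) → (209.473,29.804) → (25.738,12.509) → (120.769,39.487), returning to the start.

Shape 5 is a regular polygon drawn with `<polygon>`. Its stroke #000000 means cut at S731, F1311. After flipping Y the toolpath is (95.837,14.619) → (99.529,31.355) → (116.588,33.015) → (123.438,17.305) → (110.613,5.936) → (95.837,14.619), returning to the start.

Shape 6 is a rectangle drawn with `<polygon>`. Its stroke #000000 means cut at S731, F1311. After flipping Y the toolpath is (22.527,43.842) → (53.153,43.842) → (53.153,15.089) → (22.527,15.089) → (22.527,43.842), returning to the start.

Shape 7 is a quadratic bezier drawn with `<path>`. Its stroke #ff00ff means engrave at S217, F2877. After flipping Y the toolpath is (40.291,45.669) → (66.152,38.271) → (91.400,33.432) → (116.037,31.151) → (140.061,31.428) → (163.474,34.264) → (186.274,39.658).

; LightBurn 1.4.05
; GRBL device profile, absolute coords
G21
G90
G0 X71.100 Y17.566
M3 S217
G1 X90.196 Y39.444 F2877
M5
G0 X136.024 Y32.503
M3 S731
G1 X120.797 Y31.329 F1311
G1 X102.125 Y32.494 F1311
G1 X82.457 Y33.958 F1311
G1 X64.241 Y33.680 F1311
G1 X49.926 Y29.620 F1311
G1 X41.959 Y19.736 F1311
M5
G0 X94.507 Y12.488
M3 S731
G1 X178.647 Y10.177 F1311
M5
G0 X120.769 Y39.487
M3 S731
G1 X128.273 Y37.993 F1311
G1 X209.473 Y29.804 F1311
G1 X25.738 Y12.509 F1311
G1 X120.769 Y39.487 F1311
M5
G0 X95.837 Y14.619
M3 S731
G1 X99.529 Y31.355 F1311
G1 X116.588 Y33.015 F1311
G1 X123.438 Y17.305 F1311
G1 X110.613 Y5.936 F1311
G1 X95.837 Y14.619 F1311
M5
G0 X22.527 Y43.842
M3 S731
G1 X53.153 Y43.842 F1311
G1 X53.153 Y15.089 F1311
G1 X22.527 Y15.089 F1311
G1 X22.527 Y43.842 F1311
M5
G0 X40.291 Y45.669
M3 S217
G1 X66.152 Y38.271 F2877
G1 X91.400 Y33.432 F2877
G1 X116.037 Y31.151 F2877
G1 X140.061 Y31.428 F2877
G1 X163.474 Y34.264 F2877
G1 X186.274 Y39.658 F2877
M5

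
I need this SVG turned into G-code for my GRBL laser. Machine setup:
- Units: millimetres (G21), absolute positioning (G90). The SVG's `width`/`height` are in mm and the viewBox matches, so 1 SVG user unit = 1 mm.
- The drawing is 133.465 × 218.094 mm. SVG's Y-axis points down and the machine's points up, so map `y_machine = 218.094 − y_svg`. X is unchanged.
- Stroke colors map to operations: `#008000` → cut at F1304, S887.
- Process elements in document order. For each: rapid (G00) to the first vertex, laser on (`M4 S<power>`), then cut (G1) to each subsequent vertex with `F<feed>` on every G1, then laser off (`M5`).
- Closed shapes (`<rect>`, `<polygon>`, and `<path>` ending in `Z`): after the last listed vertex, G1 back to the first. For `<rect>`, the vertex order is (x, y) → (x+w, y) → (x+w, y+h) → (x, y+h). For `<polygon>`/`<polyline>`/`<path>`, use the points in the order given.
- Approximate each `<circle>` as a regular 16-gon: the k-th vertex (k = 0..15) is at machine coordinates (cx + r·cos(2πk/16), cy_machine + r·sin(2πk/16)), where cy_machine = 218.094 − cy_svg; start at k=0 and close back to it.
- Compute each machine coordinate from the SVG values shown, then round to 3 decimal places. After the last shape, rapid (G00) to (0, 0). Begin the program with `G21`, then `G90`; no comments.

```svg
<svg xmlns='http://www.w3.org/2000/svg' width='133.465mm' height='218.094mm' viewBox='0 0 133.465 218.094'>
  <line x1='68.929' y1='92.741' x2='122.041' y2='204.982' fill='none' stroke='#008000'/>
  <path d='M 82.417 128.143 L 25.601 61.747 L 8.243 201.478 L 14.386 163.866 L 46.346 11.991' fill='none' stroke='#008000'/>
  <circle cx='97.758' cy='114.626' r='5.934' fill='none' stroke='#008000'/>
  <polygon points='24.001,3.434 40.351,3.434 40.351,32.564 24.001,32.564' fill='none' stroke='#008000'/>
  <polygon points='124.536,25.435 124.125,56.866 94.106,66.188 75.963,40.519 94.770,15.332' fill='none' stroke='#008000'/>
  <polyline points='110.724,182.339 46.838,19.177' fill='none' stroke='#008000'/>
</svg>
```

viewBox `0 0 133.465 218.094` with mm width/height → 1 unit = 1 mm. Flip: y_m = 218.094 − y_svg.

**Shape 1** — `<line>` line segment, stroke `#008000` → cut (S887, F1304). Machine vertices: (68.929,125.353) → (122.041,13.112). Open path.

**Shape 2** — `<path>` open polyline, stroke `#008000` → cut (S887, F1304). Machine vertices: (82.417,89.951) → (25.601,156.347) → (8.243,16.616) → (14.386,54.228) → (46.346,206.103). Open path.

**Shape 3** — `<circle>` circle, stroke `#008000` → cut (S887, F1304). Machine vertices: (103.692,103.468) → (103.240,105.739) → (101.954,107.664) → (100.029,108.950) → (97.758,109.402) → (95.487,108.950) → (93.562,107.664) → (92.276,105.739) → (91.824,103.468) → (92.276,101.197) → (93.562,99.272) → (95.487,97.986) → (97.758,97.534) → (100.029,97.986) → (101.954,99.272) → (103.240,101.197) → (103.692,103.468). Closed: final G1 returns to the first vertex.

**Shape 4** — `<polygon>` rectangle, stroke `#008000` → cut (S887, F1304). Machine vertices: (24.001,214.660) → (40.351,214.660) → (40.351,185.530) → (24.001,185.530) → (24.001,214.660). Closed: final G1 returns to the first vertex.

**Shape 5** — `<polygon>` regular polygon, stroke `#008000` → cut (S887, F1304). Machine vertices: (124.536,192.659) → (124.125,161.228) → (94.106,151.906) → (75.963,177.575) → (94.770,202.762) → (124.536,192.659). Closed: final G1 returns to the first vertex.

**Shape 6** — `<polyline>` line segment, stroke `#008000` → cut (S887, F1304). Machine vertices: (110.724,35.755) → (46.838,198.917). Open path.

G21
G90
G00 X68.929 Y125.353
M4 S887
G1 X122.041 Y13.112 F1304
M5
G00 X82.417 Y89.951
M4 S887
G1 X25.601 Y156.347 F1304
G1 X8.243 Y16.616 F1304
G1 X14.386 Y54.228 F1304
G1 X46.346 Y206.103 F1304
M5
G00 X103.692 Y103.468
M4 S887
G1 X103.240 Y105.739 F1304
G1 X101.954 Y107.664 F1304
G1 X100.029 Y108.950 F1304
G1 X97.758 Y109.402 F1304
G1 X95.487 Y108.950 F1304
G1 X93.562 Y107.664 F1304
G1 X92.276 Y105.739 F1304
G1 X91.824 Y103.468 F1304
G1 X92.276 Y101.197 F1304
G1 X93.562 Y99.272 F1304
G1 X95.487 Y97.986 F1304
G1 X97.758 Y97.534 F1304
G1 X100.029 Y97.986 F1304
G1 X101.954 Y99.272 F1304
G1 X103.240 Y101.197 F1304
G1 X103.692 Y103.468 F1304
M5
G00 X24.001 Y214.660
M4 S887
G1 X40.351 Y214.660 F1304
G1 X40.351 Y185.530 F1304
G1 X24.001 Y185.530 F1304
G1 X24.001 Y214.660 F1304
M5
G00 X124.536 Y192.659
M4 S887
G1 X124.125 Y161.228 F1304
G1 X94.106 Y151.906 F1304
G1 X75.963 Y177.575 F1304
G1 X94.770 Y202.762 F1304
G1 X124.536 Y192.659 F1304
M5
G00 X110.724 Y35.755
M4 S887
G1 X46.838 Y198.917 F1304
M5
G00 X0.000 Y0.000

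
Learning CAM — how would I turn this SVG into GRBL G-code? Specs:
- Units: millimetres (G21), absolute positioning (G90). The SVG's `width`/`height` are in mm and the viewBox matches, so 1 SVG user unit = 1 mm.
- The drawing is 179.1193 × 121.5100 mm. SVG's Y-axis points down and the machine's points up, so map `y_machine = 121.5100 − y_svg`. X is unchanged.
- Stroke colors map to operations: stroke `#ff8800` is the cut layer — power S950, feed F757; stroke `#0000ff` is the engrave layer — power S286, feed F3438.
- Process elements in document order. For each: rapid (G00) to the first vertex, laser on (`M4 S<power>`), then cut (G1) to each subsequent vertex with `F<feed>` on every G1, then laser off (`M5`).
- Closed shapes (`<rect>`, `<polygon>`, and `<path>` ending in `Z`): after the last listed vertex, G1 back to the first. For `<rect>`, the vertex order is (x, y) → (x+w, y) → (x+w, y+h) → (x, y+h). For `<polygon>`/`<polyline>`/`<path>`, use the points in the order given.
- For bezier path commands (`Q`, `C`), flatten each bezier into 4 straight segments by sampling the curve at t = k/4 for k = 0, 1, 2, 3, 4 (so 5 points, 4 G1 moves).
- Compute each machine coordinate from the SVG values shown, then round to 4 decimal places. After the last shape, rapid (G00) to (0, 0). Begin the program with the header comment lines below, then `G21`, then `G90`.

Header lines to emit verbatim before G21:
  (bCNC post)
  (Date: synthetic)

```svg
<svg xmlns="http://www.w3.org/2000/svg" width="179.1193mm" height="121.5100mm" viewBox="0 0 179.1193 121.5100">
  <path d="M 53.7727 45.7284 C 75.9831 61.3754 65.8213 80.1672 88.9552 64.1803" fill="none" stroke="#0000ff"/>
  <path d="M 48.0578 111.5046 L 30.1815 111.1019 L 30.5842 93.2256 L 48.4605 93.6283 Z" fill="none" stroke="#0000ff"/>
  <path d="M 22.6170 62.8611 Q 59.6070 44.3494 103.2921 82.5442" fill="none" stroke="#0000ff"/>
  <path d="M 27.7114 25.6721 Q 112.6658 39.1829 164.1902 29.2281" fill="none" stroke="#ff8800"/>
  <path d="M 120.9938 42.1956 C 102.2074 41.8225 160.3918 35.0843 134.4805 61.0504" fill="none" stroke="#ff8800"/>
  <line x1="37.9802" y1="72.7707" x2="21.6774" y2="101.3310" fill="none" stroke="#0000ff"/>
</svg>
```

(bCNC post)
(Date: synthetic)
G21
G90
G00 X53.7727 Y75.7816
M4 S286
G1 X65.3868 Y64.0493 F3438
G1 X71.0176 Y54.6929 F3438
G1 X76.8217 Y51.2680 F3438
G1 X88.9552 Y57.3297 F3438
M5
G00 X48.0578 Y10.0054
M4 S286
G1 X30.1815 Y10.4081 F3438
G1 X30.5842 Y28.2844 F3438
G1 X48.4605 Y27.8817 F3438
G1 X48.0578 Y10.0054 F3438
M5
G00 X22.6170 Y58.6489
M4 S286
G1 X41.5304 Y64.3606 F3438
G1 X61.2808 Y62.9840 F3438
G1 X81.8680 Y54.5190 F3438
G1 X103.2921 Y38.9658 F3438
M5
G00 X27.7114 Y95.8379
M4 S950
G1 X68.0992 Y90.5491 F757
G1 X104.3083 Y88.1935 F757
G1 X136.3386 Y88.7711 F757
G1 X164.1902 Y92.2819 F757
M5
G00 X120.9938 Y79.3144
M4 S950
G1 X118.8194 Y80.1772 F757
G1 X130.4090 Y79.7642 F757
G1 X140.6627 Y74.4126 F757
G1 X134.4805 Y60.4596 F757
M5
G00 X37.9802 Y48.7393
M4 S286
G1 X21.6774 Y20.1790 F3438
M5
G00 X0.0000 Y0.0000

viewBox `0 0 179.1193 121.5100` with mm width/height → 1 unit = 1 mm. Flip: y_m = 121.5100 − y_svg.

**Shape 1** — `<path>` cubic bezier, stroke `#0000ff` → engrave (S286, F3438). Control points (SVG): P0=(53.7727,45.7284), P1=(75.9831,61.3754), P2=(65.8213,80.1672), P3=(88.9552,64.1803); sampled at t=k/4. Machine vertices: (53.7727,75.7816) → (65.3868,64.0493) → (71.0176,54.6929) → (76.8217,51.2680) → (88.9552,57.3297). Open path.

**Shape 2** — `<path>` regular polygon, stroke `#0000ff` → engrave (S286, F3438). Machine vertices: (48.0578,10.0054) → (30.1815,10.4081) → (30.5842,28.2844) → (48.4605,27.8817) → (48.0578,10.0054). Closed: final G1 returns to the first vertex.

**Shape 3** — `<path>` quadratic bezier, stroke `#0000ff` → engrave (S286, F3438). Control points (SVG): P0=(22.6170,62.8611), P1=(59.6070,44.3494), P2=(103.2921,82.5442); sampled at t=k/4. Machine vertices: (22.6170,58.6489) → (41.5304,64.3606) → (61.2808,62.9840) → (81.8680,54.5190) → (103.2921,38.9658). Open path.

**Shape 4** — `<path>` quadratic bezier, stroke `#ff8800` → cut (S950, F757). Control points (SVG): P0=(27.7114,25.6721), P1=(112.6658,39.1829), P2=(164.1902,29.2281); sampled at t=k/4. Machine vertices: (27.7114,95.8379) → (68.0992,90.5491) → (104.3083,88.1935) → (136.3386,88.7711) → (164.1902,92.2819). Open path.

**Shape 5** — `<path>` cubic bezier, stroke `#ff8800` → cut (S950, F757). Control points (SVG): P0=(120.9938,42.1956), P1=(102.2074,41.8225), P2=(160.3918,35.0843), P3=(134.4805,61.0504); sampled at t=k/4. Machine vertices: (120.9938,79.3144) → (118.8194,80.1772) → (130.4090,79.7642) → (140.6627,74.4126) → (134.4805,60.4596). Open path.

**Shape 6** — `<line>` line segment, stroke `#0000ff` → engrave (S286, F3438). Machine vertices: (37.9802,48.7393) → (21.6774,20.1790). Open path.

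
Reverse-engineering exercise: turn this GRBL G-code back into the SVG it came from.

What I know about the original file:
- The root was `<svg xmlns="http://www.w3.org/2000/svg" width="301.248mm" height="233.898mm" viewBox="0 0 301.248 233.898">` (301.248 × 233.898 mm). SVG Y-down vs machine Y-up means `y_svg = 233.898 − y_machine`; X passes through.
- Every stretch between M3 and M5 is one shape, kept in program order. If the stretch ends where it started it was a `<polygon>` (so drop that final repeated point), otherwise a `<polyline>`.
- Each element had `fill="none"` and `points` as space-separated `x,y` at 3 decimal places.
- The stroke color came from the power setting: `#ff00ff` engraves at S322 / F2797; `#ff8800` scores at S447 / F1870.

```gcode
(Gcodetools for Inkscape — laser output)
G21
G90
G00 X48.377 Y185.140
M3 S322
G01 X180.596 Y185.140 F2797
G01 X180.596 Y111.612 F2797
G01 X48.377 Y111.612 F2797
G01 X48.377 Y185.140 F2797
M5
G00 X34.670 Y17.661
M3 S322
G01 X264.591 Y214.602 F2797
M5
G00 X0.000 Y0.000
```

<svg xmlns="http://www.w3.org/2000/svg" width="301.248mm" height="233.898mm" viewBox="0 0 301.248 233.898">
  <polygon points="48.377,48.758 180.596,48.758 180.596,122.286 48.377,122.286" fill="none" stroke="#ff00ff"/>
  <polyline points="34.670,216.237 264.591,19.296" fill="none" stroke="#ff00ff"/>
</svg>

Each laser-on run becomes one SVG element. Flip Y back into SVG space with y_svg = 233.898 − y_machine. Every run uses S322, so all elements get stroke `#ff00ff` (engrave).

Run 1: The run returns to its start, so emit a `<polygon>` with points (Y-flipped): 48.377,48.758 180.596,48.758 180.596,122.286 48.377,122.286.

Run 2: The run is open, so emit a `<polyline>` with points (Y-flipped): 34.670,216.237 264.591,19.296.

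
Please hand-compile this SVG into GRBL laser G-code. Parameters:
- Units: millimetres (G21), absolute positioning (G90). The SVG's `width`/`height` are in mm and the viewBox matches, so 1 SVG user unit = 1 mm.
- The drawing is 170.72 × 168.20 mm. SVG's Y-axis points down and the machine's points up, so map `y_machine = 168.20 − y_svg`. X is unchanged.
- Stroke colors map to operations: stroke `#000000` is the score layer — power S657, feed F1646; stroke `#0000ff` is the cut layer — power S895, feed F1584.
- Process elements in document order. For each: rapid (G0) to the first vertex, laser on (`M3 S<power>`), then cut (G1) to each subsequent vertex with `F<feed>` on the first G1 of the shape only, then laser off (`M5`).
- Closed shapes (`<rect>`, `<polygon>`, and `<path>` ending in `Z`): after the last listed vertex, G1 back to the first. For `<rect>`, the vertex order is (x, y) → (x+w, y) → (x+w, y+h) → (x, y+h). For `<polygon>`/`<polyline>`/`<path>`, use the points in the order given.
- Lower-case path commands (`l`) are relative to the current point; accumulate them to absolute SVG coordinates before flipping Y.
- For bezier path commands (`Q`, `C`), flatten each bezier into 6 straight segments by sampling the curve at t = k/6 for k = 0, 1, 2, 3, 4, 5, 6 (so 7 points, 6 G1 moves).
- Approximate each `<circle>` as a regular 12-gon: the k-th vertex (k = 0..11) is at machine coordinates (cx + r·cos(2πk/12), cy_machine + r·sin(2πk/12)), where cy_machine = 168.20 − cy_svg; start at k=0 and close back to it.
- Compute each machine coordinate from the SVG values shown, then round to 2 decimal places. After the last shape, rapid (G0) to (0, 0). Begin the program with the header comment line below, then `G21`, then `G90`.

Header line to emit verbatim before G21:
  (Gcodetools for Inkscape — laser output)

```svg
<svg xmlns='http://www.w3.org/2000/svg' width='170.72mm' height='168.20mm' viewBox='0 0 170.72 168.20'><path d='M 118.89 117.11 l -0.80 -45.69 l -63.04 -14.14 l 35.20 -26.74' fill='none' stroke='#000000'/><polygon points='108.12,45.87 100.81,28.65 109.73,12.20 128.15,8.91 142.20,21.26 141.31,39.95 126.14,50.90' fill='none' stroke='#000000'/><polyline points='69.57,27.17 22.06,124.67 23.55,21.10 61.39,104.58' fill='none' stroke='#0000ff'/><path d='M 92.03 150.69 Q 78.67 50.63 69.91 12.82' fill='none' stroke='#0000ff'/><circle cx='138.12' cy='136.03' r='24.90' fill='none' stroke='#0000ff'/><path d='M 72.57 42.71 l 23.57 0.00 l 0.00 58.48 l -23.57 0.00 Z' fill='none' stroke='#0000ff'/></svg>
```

(Gcodetools for Inkscape — laser output)
G21
G90
G0 X118.89 Y51.09
M3 S657
G1 X118.09 Y96.78 F1646
G1 X55.05 Y110.92
G1 X90.25 Y137.66
M5
G0 X108.12 Y122.33
M3 S657
G1 X100.81 Y139.55 F1646
G1 X109.73 Y156.00
G1 X128.15 Y159.29
G1 X142.20 Y146.94
G1 X141.31 Y128.25
G1 X126.14 Y117.30
G1 X108.12 Y122.33
M5
G0 X69.57 Y141.03
M3 S895
G1 X22.06 Y43.53 F1584
G1 X23.55 Y147.10
G1 X61.39 Y63.62
M5
G0 X92.03 Y17.51
M3 S895
G1 X87.70 Y49.13 F1584
G1 X83.63 Y77.30
G1 X79.82 Y102.01
G1 X76.26 Y123.26
G1 X72.96 Y141.05
G1 X69.91 Y155.38
M5
G0 X163.02 Y32.17
M3 S895
G1 X159.68 Y44.62 F1584
G1 X150.57 Y53.73
G1 X138.12 Y57.07
G1 X125.67 Y53.73
G1 X116.56 Y44.62
G1 X113.22 Y32.17
G1 X116.56 Y19.72
G1 X125.67 Y10.61
G1 X138.12 Y7.27
G1 X150.57 Y10.61
G1 X159.68 Y19.72
G1 X163.02 Y32.17
M5
G0 X72.57 Y125.49
M3 S895
G1 X96.14 Y125.49 F1584
G1 X96.14 Y67.01
G1 X72.57 Y67.01
G1 X72.57 Y125.49
M5
G0 X0.00 Y0.00

Since the viewBox matches the mm dimensions, user units are millimetres directly. The only transform is the Y-flip y_m = 168.20 − y_svg.

Shape 1 is a open polyline drawn with `<path>`. Its stroke #000000 means score at S657, F1646. After flipping Y the toolpath is (118.89,51.09) → (118.09,96.78) → (55.05,110.92) → (90.25,137.66).

Shape 2 is a regular polygon drawn with `<polygon>`. Its stroke #000000 means score at S657, F1646. After flipping Y the toolpath is (108.12,122.33) → (100.81,139.55) → (109.73,156.00) → (128.15,159.29) → (142.20,146.94) → (141.31,128.25) → (126.14,117.30) → (108.12,122.33), returning to the start.

Shape 3 is a open polyline drawn with `<polyline>`. Its stroke #0000ff means cut at S895, F1584. After flipping Y the toolpath is (69.57,141.03) → (22.06,43.53) → (23.55,147.10) → (61.39,63.62).

Shape 4 is a quadratic bezier drawn with `<path>`. Its stroke #0000ff means cut at S895, F1584. After flipping Y the toolpath is (92.03,17.51) → (87.70,49.13) → (83.63,77.30) → (79.82,102.01) → (76.26,123.26) → (72.96,141.05) → (69.91,155.38).

Shape 5 is a circle drawn with `<circle>`. Its stroke #0000ff means cut at S895, F1584. After flipping Y the toolpath is (163.02,32.17) → (159.68,44.62) → (150.57,53.73) → (138.12,57.07) → (125.67,53.73) → (116.56,44.62) → (113.22,32.17) → (116.56,19.72) → (125.67,10.61) → (138.12,7.27) → (150.57,10.61) → (159.68,19.72) → (163.02,32.17), returning to the start.

Shape 6 is a rectangle drawn with `<path>`. Its stroke #0000ff means cut at S895, F1584. After flipping Y the toolpath is (72.57,125.49) → (96.14,125.49) → (96.14,67.01) → (72.57,67.01) → (72.57,125.49), returning to the start.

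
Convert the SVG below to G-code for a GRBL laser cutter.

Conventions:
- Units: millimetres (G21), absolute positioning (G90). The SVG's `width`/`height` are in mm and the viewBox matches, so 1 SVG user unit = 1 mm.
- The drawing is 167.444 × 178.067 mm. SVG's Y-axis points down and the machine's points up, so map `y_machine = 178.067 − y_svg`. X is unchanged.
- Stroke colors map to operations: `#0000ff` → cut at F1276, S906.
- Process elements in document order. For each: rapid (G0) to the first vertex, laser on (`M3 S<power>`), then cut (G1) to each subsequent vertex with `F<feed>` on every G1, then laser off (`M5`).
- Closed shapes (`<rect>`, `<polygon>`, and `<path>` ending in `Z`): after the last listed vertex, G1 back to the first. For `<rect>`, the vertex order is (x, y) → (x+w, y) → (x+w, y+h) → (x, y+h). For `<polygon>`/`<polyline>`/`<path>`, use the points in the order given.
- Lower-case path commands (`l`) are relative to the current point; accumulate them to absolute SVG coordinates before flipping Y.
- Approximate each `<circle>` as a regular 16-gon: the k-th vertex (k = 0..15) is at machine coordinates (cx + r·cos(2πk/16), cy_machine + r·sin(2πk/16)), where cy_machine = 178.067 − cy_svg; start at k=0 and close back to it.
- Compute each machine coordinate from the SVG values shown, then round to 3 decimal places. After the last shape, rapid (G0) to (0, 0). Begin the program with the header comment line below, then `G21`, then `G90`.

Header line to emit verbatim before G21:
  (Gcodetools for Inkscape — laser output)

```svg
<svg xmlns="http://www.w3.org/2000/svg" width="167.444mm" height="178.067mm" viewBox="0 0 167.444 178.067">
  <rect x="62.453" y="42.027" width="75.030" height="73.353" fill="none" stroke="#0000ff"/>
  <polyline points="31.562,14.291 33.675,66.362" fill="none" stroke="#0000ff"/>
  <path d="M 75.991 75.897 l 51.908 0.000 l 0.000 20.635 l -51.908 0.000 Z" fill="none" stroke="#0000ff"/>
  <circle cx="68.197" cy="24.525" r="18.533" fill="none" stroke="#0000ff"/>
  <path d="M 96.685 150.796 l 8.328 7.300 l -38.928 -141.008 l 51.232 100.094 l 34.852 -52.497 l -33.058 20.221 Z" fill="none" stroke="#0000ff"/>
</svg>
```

(Gcodetools for Inkscape — laser output)
G21
G90
G0 X62.453 Y136.040
M3 S906
G1 X137.483 Y136.040 F1276
G1 X137.483 Y62.687 F1276
G1 X62.453 Y62.687 F1276
G1 X62.453 Y136.040 F1276
M5
G0 X31.562 Y163.776
M3 S906
G1 X33.675 Y111.705 F1276
M5
G0 X75.991 Y102.170
M3 S906
G1 X127.899 Y102.170 F1276
G1 X127.899 Y81.535 F1276
G1 X75.991 Y81.535 F1276
G1 X75.991 Y102.170 F1276
M5
G0 X86.730 Y153.542
M3 S906
G1 X85.319 Y160.634 F1276
G1 X81.302 Y166.647 F1276
G1 X75.289 Y170.664 F1276
G1 X68.197 Y172.075 F1276
G1 X61.105 Y170.664 F1276
G1 X55.092 Y166.647 F1276
G1 X51.075 Y160.634 F1276
G1 X49.664 Y153.542 F1276
G1 X51.075 Y146.450 F1276
G1 X55.092 Y140.437 F1276
G1 X61.105 Y136.420 F1276
G1 X68.197 Y135.009 F1276
G1 X75.289 Y136.420 F1276
G1 X81.302 Y140.437 F1276
G1 X85.319 Y146.450 F1276
G1 X86.730 Y153.542 F1276
M5
G0 X96.685 Y27.271
M3 S906
G1 X105.013 Y19.971 F1276
G1 X66.085 Y160.979 F1276
G1 X117.317 Y60.885 F1276
G1 X152.169 Y113.382 F1276
G1 X119.111 Y93.161 F1276
G1 X96.685 Y27.271 F1276
M5
G0 X0.000 Y0.000

viewBox `0 0 167.444 178.067` with mm width/height → 1 unit = 1 mm. Flip: y_m = 178.067 − y_svg.

**Shape 1** — `<rect>` rectangle, stroke `#0000ff` → cut (S906, F1276). Machine vertices: (62.453,136.040) → (137.483,136.040) → (137.483,62.687) → (62.453,62.687) → (62.453,136.040). Closed: final G1 returns to the first vertex.

**Shape 2** — `<polyline>` line segment, stroke `#0000ff` → cut (S906, F1276). Machine vertices: (31.562,163.776) → (33.675,111.705). Open path.

**Shape 3** — `<path>` rectangle, stroke `#0000ff` → cut (S906, F1276). Machine vertices: (75.991,102.170) → (127.899,102.170) → (127.899,81.535) → (75.991,81.535) → (75.991,102.170). Closed: final G1 returns to the first vertex.

**Shape 4** — `<circle>` circle, stroke `#0000ff` → cut (S906, F1276). Machine vertices: (86.730,153.542) → (85.319,160.634) → (81.302,166.647) → (75.289,170.664) → (68.197,172.075) → (61.105,170.664) → (55.092,166.647) → (51.075,160.634) → (49.664,153.542) → (51.075,146.450) → (55.092,140.437) → (61.105,136.420) → (68.197,135.009) → (75.289,136.420) → (81.302,140.437) → (85.319,146.450) → (86.730,153.542). Closed: final G1 returns to the first vertex.

**Shape 5** — `<path>` closed polygon, stroke `#0000ff` → cut (S906, F1276). Machine vertices: (96.685,27.271) → (105.013,19.971) → (66.085,160.979) → (117.317,60.885) → (152.169,113.382) → (119.111,93.161) → (96.685,27.271). Closed: final G1 returns to the first vertex.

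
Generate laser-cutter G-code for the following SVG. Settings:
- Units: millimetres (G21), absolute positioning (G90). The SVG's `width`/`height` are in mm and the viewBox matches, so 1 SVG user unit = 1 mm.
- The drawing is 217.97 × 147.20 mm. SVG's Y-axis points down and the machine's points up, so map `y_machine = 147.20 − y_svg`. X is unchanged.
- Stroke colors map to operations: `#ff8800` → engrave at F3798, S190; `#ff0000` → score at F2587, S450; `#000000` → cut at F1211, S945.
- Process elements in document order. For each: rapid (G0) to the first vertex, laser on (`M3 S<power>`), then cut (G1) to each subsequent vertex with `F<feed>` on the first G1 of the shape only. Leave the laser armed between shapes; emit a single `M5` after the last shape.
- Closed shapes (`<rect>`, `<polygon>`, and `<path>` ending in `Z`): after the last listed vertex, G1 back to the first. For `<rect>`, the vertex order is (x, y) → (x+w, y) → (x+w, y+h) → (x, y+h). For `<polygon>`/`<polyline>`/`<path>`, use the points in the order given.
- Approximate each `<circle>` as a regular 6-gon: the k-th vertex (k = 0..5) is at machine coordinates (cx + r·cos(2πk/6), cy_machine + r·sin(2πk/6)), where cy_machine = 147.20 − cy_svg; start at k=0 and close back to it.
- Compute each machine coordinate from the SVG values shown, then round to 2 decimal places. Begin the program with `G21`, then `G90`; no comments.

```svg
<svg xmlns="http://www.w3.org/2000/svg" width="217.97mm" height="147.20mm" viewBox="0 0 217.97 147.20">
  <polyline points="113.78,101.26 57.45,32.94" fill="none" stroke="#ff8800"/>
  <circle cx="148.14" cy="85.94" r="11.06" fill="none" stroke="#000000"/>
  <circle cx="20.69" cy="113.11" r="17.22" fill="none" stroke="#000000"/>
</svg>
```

Since the viewBox matches the mm dimensions, user units are millimetres directly. The only transform is the Y-flip y_m = 147.20 − y_svg.

Shape 1 is a line segment drawn with `<polyline>`. Its stroke #ff8800 means engrave at S190, F3798. After flipping Y the toolpath is (113.78,45.94) → (57.45,114.26).

Shape 2 is a circle drawn with `<circle>`. Its stroke #000000 means cut at S945, F1211. After flipping Y the toolpath is (159.20,61.26) → (153.67,70.84) → (142.61,70.84) → (137.08,61.26) → (142.61,51.68) → (153.67,51.68) → (159.20,61.26), returning to the start.

Shape 3 is a circle drawn with `<circle>`. Its stroke #000000 means cut at S945, F1211. After flipping Y the toolpath is (37.91,34.09) → (29.30,49.00) → (12.08,49.00) → (3.47,34.09) → (12.08,19.18) → (29.30,19.18) → (37.91,34.09), returning to the start.

G21
G90
G0 X113.78 Y45.94
M3 S190
G1 X57.45 Y114.26 F3798
G0 X159.20 Y61.26
M3 S945
G1 X153.67 Y70.84 F1211
G1 X142.61 Y70.84
G1 X137.08 Y61.26
G1 X142.61 Y51.68
G1 X153.67 Y51.68
G1 X159.20 Y61.26
G0 X37.91 Y34.09
M3 S945
G1 X29.30 Y49.00 F1211
G1 X12.08 Y49.00
G1 X3.47 Y34.09
G1 X12.08 Y19.18
G1 X29.30 Y19.18
G1 X37.91 Y34.09
M5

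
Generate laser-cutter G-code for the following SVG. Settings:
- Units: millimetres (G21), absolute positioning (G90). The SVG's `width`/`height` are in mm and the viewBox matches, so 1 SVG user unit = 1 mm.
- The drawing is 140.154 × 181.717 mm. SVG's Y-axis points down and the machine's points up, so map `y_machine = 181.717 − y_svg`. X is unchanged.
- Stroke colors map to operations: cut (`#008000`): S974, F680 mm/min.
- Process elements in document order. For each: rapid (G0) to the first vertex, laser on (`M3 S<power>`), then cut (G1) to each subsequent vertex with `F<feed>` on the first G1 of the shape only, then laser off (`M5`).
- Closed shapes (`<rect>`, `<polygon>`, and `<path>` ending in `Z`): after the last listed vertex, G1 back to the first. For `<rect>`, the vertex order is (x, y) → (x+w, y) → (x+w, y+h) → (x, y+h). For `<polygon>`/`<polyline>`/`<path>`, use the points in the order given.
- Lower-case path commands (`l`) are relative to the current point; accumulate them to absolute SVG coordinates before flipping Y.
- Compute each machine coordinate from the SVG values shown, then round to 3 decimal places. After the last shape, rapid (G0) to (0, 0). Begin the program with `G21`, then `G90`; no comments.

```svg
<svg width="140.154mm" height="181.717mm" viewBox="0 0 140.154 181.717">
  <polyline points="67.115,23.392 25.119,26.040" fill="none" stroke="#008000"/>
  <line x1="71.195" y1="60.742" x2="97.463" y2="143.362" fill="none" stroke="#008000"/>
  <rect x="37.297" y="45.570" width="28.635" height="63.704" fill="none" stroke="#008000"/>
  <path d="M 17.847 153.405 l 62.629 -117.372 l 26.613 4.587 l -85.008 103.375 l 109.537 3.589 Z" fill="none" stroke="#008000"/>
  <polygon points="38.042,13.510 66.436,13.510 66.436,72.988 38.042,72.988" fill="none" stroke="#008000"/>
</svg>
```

G21
G90
G0 X67.115 Y158.325
M3 S974
G1 X25.119 Y155.677 F680
M5
G0 X71.195 Y120.975
M3 S974
G1 X97.463 Y38.355 F680
M5
G0 X37.297 Y136.147
M3 S974
G1 X65.932 Y136.147 F680
G1 X65.932 Y72.443
G1 X37.297 Y72.443
G1 X37.297 Y136.147
M5
G0 X17.847 Y28.312
M3 S974
G1 X80.476 Y145.684 F680
G1 X107.089 Y141.097
G1 X22.081 Y37.722
G1 X131.618 Y34.133
G1 X17.847 Y28.312
M5
G0 X38.042 Y168.207
M3 S974
G1 X66.436 Y168.207 F680
G1 X66.436 Y108.729
G1 X38.042 Y108.729
G1 X38.042 Y168.207
M5
G0 X0.000 Y0.000

viewBox `0 0 140.154 181.717` with mm width/height → 1 unit = 1 mm. Flip: y_m = 181.717 − y_svg.

**Shape 1** — `<polyline>` line segment, stroke `#008000` → cut (S974, F680). Machine vertices: (67.115,158.325) → (25.119,155.677). Open path.

**Shape 2** — `<line>` line segment, stroke `#008000` → cut (S974, F680). Machine vertices: (71.195,120.975) → (97.463,38.355). Open path.

**Shape 3** — `<rect>` rectangle, stroke `#008000` → cut (S974, F680). Machine vertices: (37.297,136.147) → (65.932,136.147) → (65.932,72.443) → (37.297,72.443) → (37.297,136.147). Closed: final G1 returns to the first vertex.

**Shape 4** — `<path>` closed polygon, stroke `#008000` → cut (S974, F680). Machine vertices: (17.847,28.312) → (80.476,145.684) → (107.089,141.097) → (22.081,37.722) → (131.618,34.133) → (17.847,28.312). Closed: final G1 returns to the first vertex.

**Shape 5** — `<polygon>` rectangle, stroke `#008000` → cut (S974, F680). Machine vertices: (38.042,168.207) → (66.436,168.207) → (66.436,108.729) → (38.042,108.729) → (38.042,168.207). Closed: final G1 returns to the first vertex.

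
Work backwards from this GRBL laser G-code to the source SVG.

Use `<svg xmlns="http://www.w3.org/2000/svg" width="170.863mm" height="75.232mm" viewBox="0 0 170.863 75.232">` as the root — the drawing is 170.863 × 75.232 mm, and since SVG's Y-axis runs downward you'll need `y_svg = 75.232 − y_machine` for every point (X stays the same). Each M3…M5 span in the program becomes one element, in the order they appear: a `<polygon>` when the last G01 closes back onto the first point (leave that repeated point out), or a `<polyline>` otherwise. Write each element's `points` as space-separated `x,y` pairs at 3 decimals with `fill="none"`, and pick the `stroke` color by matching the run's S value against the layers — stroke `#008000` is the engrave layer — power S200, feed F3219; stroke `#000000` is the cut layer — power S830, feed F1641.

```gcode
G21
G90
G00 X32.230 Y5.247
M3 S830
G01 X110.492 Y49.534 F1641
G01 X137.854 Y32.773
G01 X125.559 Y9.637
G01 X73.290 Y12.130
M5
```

<svg xmlns="http://www.w3.org/2000/svg" width="170.863mm" height="75.232mm" viewBox="0 0 170.863 75.232">
  <polyline points="32.230,69.985 110.492,25.698 137.854,42.459 125.559,65.595 73.290,63.102" fill="none" stroke="#000000"/>
</svg>

Machine Y-up, SVG Y-down with viewBox height 75.232, so y_svg = 75.232 − y_machine; X carries over. Every run uses S830, so all elements get stroke `#000000` (cut).

Run 1: The run is open, so emit a `<polyline>` with points (Y-flipped): 32.230,69.985 110.492,25.698 137.854,42.459 125.559,65.595 73.290,63.102.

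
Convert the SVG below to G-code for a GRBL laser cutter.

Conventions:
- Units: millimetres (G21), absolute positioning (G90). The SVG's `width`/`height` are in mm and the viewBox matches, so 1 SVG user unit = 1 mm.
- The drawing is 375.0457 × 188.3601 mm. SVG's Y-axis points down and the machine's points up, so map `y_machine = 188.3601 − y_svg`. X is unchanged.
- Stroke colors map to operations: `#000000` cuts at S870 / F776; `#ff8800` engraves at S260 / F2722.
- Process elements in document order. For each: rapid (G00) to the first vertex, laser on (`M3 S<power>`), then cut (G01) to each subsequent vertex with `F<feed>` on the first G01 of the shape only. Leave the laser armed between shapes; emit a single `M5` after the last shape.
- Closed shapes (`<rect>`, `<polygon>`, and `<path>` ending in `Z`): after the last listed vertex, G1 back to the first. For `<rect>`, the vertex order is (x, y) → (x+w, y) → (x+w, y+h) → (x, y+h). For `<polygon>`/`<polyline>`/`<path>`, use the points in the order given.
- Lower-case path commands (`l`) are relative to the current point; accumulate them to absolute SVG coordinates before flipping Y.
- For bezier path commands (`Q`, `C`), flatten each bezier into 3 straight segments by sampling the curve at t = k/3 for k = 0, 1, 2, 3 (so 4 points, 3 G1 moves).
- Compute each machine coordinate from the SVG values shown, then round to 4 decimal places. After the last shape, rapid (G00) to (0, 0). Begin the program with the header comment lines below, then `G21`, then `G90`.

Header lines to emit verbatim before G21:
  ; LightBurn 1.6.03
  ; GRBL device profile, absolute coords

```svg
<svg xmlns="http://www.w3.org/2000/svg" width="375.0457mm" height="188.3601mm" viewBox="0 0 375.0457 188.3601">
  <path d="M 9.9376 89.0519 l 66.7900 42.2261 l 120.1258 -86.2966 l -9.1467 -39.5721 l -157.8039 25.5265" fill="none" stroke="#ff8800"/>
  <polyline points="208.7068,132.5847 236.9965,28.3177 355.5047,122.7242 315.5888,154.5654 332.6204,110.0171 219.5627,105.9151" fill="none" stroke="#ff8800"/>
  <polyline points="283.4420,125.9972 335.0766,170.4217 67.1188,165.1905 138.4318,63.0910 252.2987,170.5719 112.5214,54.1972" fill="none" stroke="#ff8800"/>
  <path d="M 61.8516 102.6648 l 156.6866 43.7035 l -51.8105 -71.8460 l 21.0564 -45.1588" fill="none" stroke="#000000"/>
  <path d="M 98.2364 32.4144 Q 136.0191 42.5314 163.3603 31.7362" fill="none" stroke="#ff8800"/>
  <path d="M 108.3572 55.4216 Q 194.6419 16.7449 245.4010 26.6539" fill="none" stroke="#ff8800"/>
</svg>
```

; LightBurn 1.6.03
; GRBL device profile, absolute coords
G21
G90
G00 X9.9376 Y99.3082
M3 S260
G01 X76.7276 Y57.0821 F2722
G01 X196.8534 Y143.3787
G01 X187.7067 Y182.9508
G01 X29.9028 Y157.4243
G00 X208.7068 Y55.7754
M3 S260
G01 X236.9965 Y160.0424 F2722
G01 X355.5047 Y65.6359
G01 X315.5888 Y33.7947
G01 X332.6204 Y78.3430
G01 X219.5627 Y82.4450
G00 X283.4420 Y62.3629
M3 S260
G01 X335.0766 Y17.9384 F2722
G01 X67.1188 Y23.1696
G01 X138.4318 Y125.2691
G01 X252.2987 Y17.7882
G01 X112.5214 Y134.1629
G00 X61.8516 Y85.6953
M3 S870
G01 X218.5382 Y41.9918 F776
G01 X166.7277 Y113.8378
G01 X187.7841 Y158.9966
G00 X98.2364 Y155.9457
M3 S260
G01 X122.2647 Y151.5246 F2722
G01 X143.9727 Y151.7507
G01 X163.3603 Y156.6239
G00 X108.3572 Y132.9385
M3 S260
G01 X161.9330 Y153.3246 F2722
G01 X207.6143 Y162.9138
G01 X245.4010 Y161.7062
M5
G00 X0.0000 Y0.0000

viewBox `0 0 375.0457 188.3601` with mm width/height → 1 unit = 1 mm. Flip: y_m = 188.3601 − y_svg.

**Shape 1** — `<path>` open polyline, stroke `#ff8800` → engrave (S260, F2722). Machine vertices: (9.9376,99.3082) → (76.7276,57.0821) → (196.8534,143.3787) → (187.7067,182.9508) → (29.9028,157.4243). Open path.

**Shape 2** — `<polyline>` open polyline, stroke `#ff8800` → engrave (S260, F2722). Machine vertices: (208.7068,55.7754) → (236.9965,160.0424) → (355.5047,65.6359) → (315.5888,33.7947) → (332.6204,78.3430) → (219.5627,82.4450). Open path.

**Shape 3** — `<polyline>` open polyline, stroke `#ff8800` → engrave (S260, F2722). Machine vertices: (283.4420,62.3629) → (335.0766,17.9384) → (67.1188,23.1696) → (138.4318,125.2691) → (252.2987,17.7882) → (112.5214,134.1629). Open path.

**Shape 4** — `<path>` open polyline, stroke `#000000` → cut (S870, F776). Machine vertices: (61.8516,85.6953) → (218.5382,41.9918) → (166.7277,113.8378) → (187.7841,158.9966). Open path.

**Shape 5** — `<path>` quadratic bezier, stroke `#ff8800` → engrave (S260, F2722). Control points (SVG): P0=(98.2364,32.4144), P1=(136.0191,42.5314), P2=(163.3603,31.7362); sampled at t=k/3. Machine vertices: (98.2364,155.9457) → (122.2647,151.5246) → (143.9727,151.7507) → (163.3603,156.6239). Open path.

**Shape 6** — `<path>` quadratic bezier, stroke `#ff8800` → engrave (S260, F2722). Control points (SVG): P0=(108.3572,55.4216), P1=(194.6419,16.7449), P2=(245.4010,26.6539); sampled at t=k/3. Machine vertices: (108.3572,132.9385) → (161.9330,153.3246) → (207.6143,162.9138) → (245.4010,161.7062). Open path.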